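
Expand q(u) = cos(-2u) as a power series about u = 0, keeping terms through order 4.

[u^0] = 1;  [u^1] = 0;  [u^2] = -2;  [u^3] = 0;  [u^4] = 2/3.

2*u^4/3 - 2*u^2 + 1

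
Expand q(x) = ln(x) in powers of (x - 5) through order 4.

-(x - 5)^4/2500 + (x - 5)^3/375 - (x - 5)^2/50 + (x - 5)/5 + ln(5)

Differentiate repeatedly and evaluate at the center.
q(5) = ln(5)
q′(5) = 1/5
q′′(5) = -1/25
q′′′(5) = 2/125
q^(4)(5) = -6/625
Dividing each by k! gives the coefficients c_0, ..., c_4.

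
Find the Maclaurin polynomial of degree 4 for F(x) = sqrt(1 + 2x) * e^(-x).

Multiply the two series term by term and collect like powers.
F(0) = 1
F′(0) = 0
F′′(0) = -2
F′′′(0) = 8
F^(4)(0) = -36

-3*x^4/2 + 4*x^3/3 - x^2 + 1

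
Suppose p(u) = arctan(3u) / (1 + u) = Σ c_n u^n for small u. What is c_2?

Take the Cauchy product of the two expansions.
[u^0] = 0;  [u^1] = 3;  [u^2] = -3.

-3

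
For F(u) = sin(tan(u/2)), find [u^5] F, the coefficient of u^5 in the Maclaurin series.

-1/1280

Substitute the inner expansion into the outer series and collect powers.
F(0) = 0
F′(0) = 1/2
F′′(0) = 0
F′′′(0) = 1/8
F^(4)(0) = 0
F^(5)(0) = -3/32
So c_5 = F^(5)(0)/5! = -1/1280.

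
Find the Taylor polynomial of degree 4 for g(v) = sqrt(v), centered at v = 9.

g(9) = 3
g′(9) = 1/6
g′′(9) = -1/108
g′′′(9) = 1/648
g^(4)(9) = -5/11664

-5*(v - 9)^4/279936 + (v - 9)^3/3888 - (v - 9)^2/216 + (v - 9)/6 + 3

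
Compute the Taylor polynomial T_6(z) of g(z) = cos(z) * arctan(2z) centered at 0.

469*z^5/60 - 11*z^3/3 + 2*z

Multiply the two series term by term and collect like powers.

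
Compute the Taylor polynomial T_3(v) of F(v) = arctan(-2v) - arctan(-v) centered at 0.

7*v^3/3 - v

Add the two expansions coefficient-wise.
F(0) = 0
F′(0) = -1
F′′(0) = 0
F′′′(0) = 14
Dividing each by k! gives the coefficients c_0, ..., c_3.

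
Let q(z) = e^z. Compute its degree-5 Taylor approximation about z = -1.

(z + 1)^5*e^(-1)/120 + (z + 1)^4*e^(-1)/24 + (z + 1)^3*e^(-1)/6 + (z + 1)^2*e^(-1)/2 + (z + 1)*e^(-1) + e^(-1)

q(-1) = e^(-1)
q′(-1) = e^(-1)
q′′(-1) = e^(-1)
q′′′(-1) = e^(-1)
q^(4)(-1) = e^(-1)
q^(5)(-1) = e^(-1)
Then c_k = q^(k)(-1)/k! gives each Taylor coefficient.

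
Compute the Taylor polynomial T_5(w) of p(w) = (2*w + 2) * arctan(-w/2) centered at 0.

-w^5/80 + w^4/12 + w^3/12 - w^2 - w

Shift and add copies of the series according to the polynomial's terms.
[w^0] = 0;  [w^1] = -1;  [w^2] = -1;  [w^3] = 1/12;  [w^4] = 1/12;  [w^5] = -1/80.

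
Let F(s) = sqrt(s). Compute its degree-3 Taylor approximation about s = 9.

(s - 9)^3/3888 - (s - 9)^2/216 + (s - 9)/6 + 3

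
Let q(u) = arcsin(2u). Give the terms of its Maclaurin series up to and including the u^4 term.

4*u^3/3 + 2*u

Compute the successive derivatives at the expansion point and divide by k!.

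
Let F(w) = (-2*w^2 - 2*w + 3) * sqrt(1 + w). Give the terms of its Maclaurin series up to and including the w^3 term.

Shift and add copies of the series according to the polynomial's terms.
F(0) = 3
F′(0) = -1/2
F′′(0) = -27/4
F′′′(0) = -27/8

-9*w^3/16 - 27*w^2/8 - w/2 + 3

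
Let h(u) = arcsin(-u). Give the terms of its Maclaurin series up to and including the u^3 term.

Apply the Taylor formula c_k = f^(k)(a)/k!.
h(0) = 0
h′(0) = -1
h′′(0) = 0
h′′′(0) = -1
Then c_k = h^(k)(0)/k! gives each Taylor coefficient.

-u^3/6 - u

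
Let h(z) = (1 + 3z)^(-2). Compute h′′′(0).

The coefficient of z^3 in the expansion is -108, so h′′′(0) = 3! * (-108) = -648.

-648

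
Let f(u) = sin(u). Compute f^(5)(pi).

The coefficient of (u - pi)^5 in the expansion is -1/120, so f^(5)(pi) = 5! * (-1/120) = -1.

-1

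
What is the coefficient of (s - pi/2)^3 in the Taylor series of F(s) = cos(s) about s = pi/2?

1/6

[(s - pi/2)^0] = 0;  [(s - pi/2)^1] = -1;  [(s - pi/2)^2] = 0;  [(s - pi/2)^3] = 1/6.
So c_3 = F′′′(pi/2)/3! = 1/6.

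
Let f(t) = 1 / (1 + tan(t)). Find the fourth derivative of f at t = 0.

40

Use the geometric series for the reciprocal, then substitute.
The coefficient of t^4 in the expansion is 5/3, so f^(4)(0) = 4! * (5/3) = 40.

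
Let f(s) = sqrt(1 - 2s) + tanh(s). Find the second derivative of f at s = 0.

Combine the two series term by term.
From the series, [s^2] f = -1/2; multiply by 2! = 2 to get -1.

-1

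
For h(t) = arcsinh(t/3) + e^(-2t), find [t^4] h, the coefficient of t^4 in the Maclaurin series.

Expand each term separately and add.
h(0) = 1
h′(0) = -5/3
h′′(0) = 4
h′′′(0) = -217/27
h^(4)(0) = 16

2/3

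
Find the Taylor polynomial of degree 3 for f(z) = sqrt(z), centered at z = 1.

Apply the Taylor formula c_k = f^(k)(a)/k!.
[(z - 1)^0] = 1;  [(z - 1)^1] = 1/2;  [(z - 1)^2] = -1/8;  [(z - 1)^3] = 1/16.

(z - 1)^3/16 - (z - 1)^2/8 + (z - 1)/2 + 1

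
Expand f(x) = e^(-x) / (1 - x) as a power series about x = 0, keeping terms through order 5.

Write out both Maclaurin series and multiply, keeping only the needed powers.
f(0) = 1
f′(0) = 0
f′′(0) = 1
f′′′(0) = 2
f^(4)(0) = 9
f^(5)(0) = 44
Dividing each by k! gives the coefficients c_0, ..., c_5.

11*x^5/30 + 3*x^4/8 + x^3/3 + x^2/2 + 1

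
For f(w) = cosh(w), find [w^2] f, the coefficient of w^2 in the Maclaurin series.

1/2

[w^0] = 1;  [w^1] = 0;  [w^2] = 1/2.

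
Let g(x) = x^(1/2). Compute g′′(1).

The coefficient of (x - 1)^2 in the expansion is -1/8, so g′′(1) = 2! * (-1/8) = -1/4.

-1/4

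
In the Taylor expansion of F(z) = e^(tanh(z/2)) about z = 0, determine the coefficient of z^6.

Plug the Maclaurin series of the inner function into that of the outer and collect terms.
[z^0] = 1;  [z^1] = 1/2;  [z^2] = 1/8;  [z^3] = -1/48;  [z^4] = -7/384;  [z^5] = -1/1280;  [z^6] = 97/46080.

97/46080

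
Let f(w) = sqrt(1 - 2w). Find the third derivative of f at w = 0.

-3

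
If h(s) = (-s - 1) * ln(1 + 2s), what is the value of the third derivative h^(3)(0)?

-4

Multiply each power in the prefactor through the base expansion.
The coefficient of s^3 in the expansion is -2/3, so h′′′(0) = 3! * (-2/3) = -4.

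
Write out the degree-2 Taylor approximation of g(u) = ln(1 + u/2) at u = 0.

-u^2/8 + u/2

[u^0] = 0;  [u^1] = 1/2;  [u^2] = -1/8.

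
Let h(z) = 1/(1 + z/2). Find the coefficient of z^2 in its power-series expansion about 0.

1/4

[z^0] = 1;  [z^1] = -1/2;  [z^2] = 1/4.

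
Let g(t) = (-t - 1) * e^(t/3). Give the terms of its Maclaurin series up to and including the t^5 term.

-2*t^5/3645 - 13*t^4/1944 - 5*t^3/81 - 7*t^2/18 - 4*t/3 - 1

Shift and add copies of the series according to the polynomial's terms.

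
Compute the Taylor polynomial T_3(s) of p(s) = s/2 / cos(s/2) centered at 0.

s^3/16 + s/2

Divide the numerator series by the denominator series (power-series long division).
p(0) = 0
p′(0) = 1/2
p′′(0) = 0
p′′′(0) = 3/8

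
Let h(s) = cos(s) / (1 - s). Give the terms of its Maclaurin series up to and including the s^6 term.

Multiply the two series term by term and collect like powers.

389*s^6/720 + 13*s^5/24 + 13*s^4/24 + s^3/2 + s^2/2 + s + 1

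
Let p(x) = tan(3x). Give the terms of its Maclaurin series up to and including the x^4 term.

9*x^3 + 3*x

Use the known series and substitute for the argument.
[x^0] = 0;  [x^1] = 3;  [x^2] = 0;  [x^3] = 9;  [x^4] = 0.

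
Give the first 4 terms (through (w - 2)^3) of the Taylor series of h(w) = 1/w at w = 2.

h(2) = 1/2
h′(2) = -1/4
h′′(2) = 1/4
h′′′(2) = -3/8
Dividing each by k! gives the coefficients c_0, ..., c_3.

-(w - 2)^3/16 + (w - 2)^2/8 - (w - 2)/4 + 1/2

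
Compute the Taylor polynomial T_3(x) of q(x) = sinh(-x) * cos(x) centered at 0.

Expand each factor separately, then convolve coefficients.
q(0) = 0
q′(0) = -1
q′′(0) = 0
q′′′(0) = 2
The Taylor polynomial is Σ q^(k)(0)/k! · x^k.

x^3/3 - x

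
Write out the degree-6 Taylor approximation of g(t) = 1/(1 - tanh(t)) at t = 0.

2*t^6/45 + 2*t^5/15 + t^4/3 + 2*t^3/3 + t^2 + t + 1

Let u equal the inner series; expand the outer function in u and truncate.
g(0) = 1
g′(0) = 1
g′′(0) = 2
g′′′(0) = 4
g^(4)(0) = 8
g^(5)(0) = 16
g^(6)(0) = 32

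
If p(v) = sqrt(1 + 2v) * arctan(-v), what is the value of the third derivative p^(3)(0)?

5

Take the Cauchy product of the two expansions.
The coefficient of v^3 in the expansion is 5/6, so p′′′(0) = 3! * (5/6) = 5.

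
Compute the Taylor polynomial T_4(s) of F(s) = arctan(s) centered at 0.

Differentiate repeatedly and evaluate at the center.
F(0) = 0
F′(0) = 1
F′′(0) = 0
F′′′(0) = -2
F^(4)(0) = 0
Dividing each by k! gives the coefficients c_0, ..., c_4.

-s^3/3 + s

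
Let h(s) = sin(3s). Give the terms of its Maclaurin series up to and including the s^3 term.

-9*s^3/2 + 3*s

Differentiate repeatedly and evaluate at the center.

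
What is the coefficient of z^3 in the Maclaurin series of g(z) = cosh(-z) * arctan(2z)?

-5/3

Multiply the two series term by term and collect like powers.
g(0) = 0
g′(0) = 2
g′′(0) = 0
g′′′(0) = -10
Then c_k = g^(k)(0)/k! gives each Taylor coefficient.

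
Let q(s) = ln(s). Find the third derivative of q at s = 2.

1/4

The coefficient of (s - 2)^3 in the expansion is 1/24, so q′′′(2) = 3! * (1/24) = 1/4.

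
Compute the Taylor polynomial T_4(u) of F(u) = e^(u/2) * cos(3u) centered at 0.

1081*u^4/384 - 107*u^3/48 - 35*u^2/8 + u/2 + 1

Expand each factor separately, then convolve coefficients.
F(0) = 1
F′(0) = 1/2
F′′(0) = -35/4
F′′′(0) = -107/8
F^(4)(0) = 1081/16
The Taylor polynomial is Σ F^(k)(0)/k! · u^k.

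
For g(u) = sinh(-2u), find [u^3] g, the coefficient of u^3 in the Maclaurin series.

-4/3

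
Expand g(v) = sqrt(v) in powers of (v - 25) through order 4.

[(v - 25)^0] = 5;  [(v - 25)^1] = 1/10;  [(v - 25)^2] = -1/1000;  [(v - 25)^3] = 1/50000;  [(v - 25)^4] = -1/2000000.

-(v - 25)^4/2000000 + (v - 25)^3/50000 - (v - 25)^2/1000 + (v - 25)/10 + 5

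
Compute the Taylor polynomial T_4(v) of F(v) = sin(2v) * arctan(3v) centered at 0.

Multiply the two series term by term and collect like powers.

-22*v^4 + 6*v^2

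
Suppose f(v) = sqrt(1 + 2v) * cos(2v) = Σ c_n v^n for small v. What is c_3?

Take the Cauchy product of the two expansions.
f(0) = 1
f′(0) = 1
f′′(0) = -5
f′′′(0) = -9
So c_3 = f′′′(0)/3! = -3/2.

-3/2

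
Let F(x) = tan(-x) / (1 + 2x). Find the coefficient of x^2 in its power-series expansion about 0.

2

Multiply the two series term by term and collect like powers.
[x^0] = 0;  [x^1] = -1;  [x^2] = 2.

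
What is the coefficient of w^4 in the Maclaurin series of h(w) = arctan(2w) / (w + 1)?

Expand 1/(denominator) as a geometric series and multiply by the numerator's series.
h(0) = 0
h′(0) = 2
h′′(0) = -4
h′′′(0) = -4
h^(4)(0) = 16
So c_4 = h^(4)(0)/4! = 2/3.

2/3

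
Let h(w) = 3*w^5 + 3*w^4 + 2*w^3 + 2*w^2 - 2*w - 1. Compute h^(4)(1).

The coefficient of (w - 1)^4 in the expansion is 18, so h^(4)(1) = 4! * (18) = 432.

432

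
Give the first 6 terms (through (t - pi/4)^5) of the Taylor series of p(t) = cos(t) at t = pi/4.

-sqrt(2)*(t - pi/4)^5/240 + sqrt(2)*(t - pi/4)^4/48 + sqrt(2)*(t - pi/4)^3/12 - sqrt(2)*(t - pi/4)^2/4 - sqrt(2)*(t - pi/4)/2 + sqrt(2)/2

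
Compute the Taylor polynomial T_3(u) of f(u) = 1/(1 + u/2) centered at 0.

-u^3/8 + u^2/4 - u/2 + 1

Compute the successive derivatives at the expansion point and divide by k!.
f(0) = 1
f′(0) = -1/2
f′′(0) = 1/2
f′′′(0) = -3/4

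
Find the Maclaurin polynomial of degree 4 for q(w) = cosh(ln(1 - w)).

w^4/2 + w^3/2 + w^2/2 + 1

Let u equal the inner series; expand the outer function in u and truncate.
q(0) = 1
q′(0) = 0
q′′(0) = 1
q′′′(0) = 3
q^(4)(0) = 12
The Taylor polynomial is Σ q^(k)(0)/k! · w^k.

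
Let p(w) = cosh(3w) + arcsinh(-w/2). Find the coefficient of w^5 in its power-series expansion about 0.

-3/1280

Expand each term separately and add.
[w^0] = 1;  [w^1] = -1/2;  [w^2] = 9/2;  [w^3] = 1/48;  [w^4] = 27/8;  [w^5] = -3/1280.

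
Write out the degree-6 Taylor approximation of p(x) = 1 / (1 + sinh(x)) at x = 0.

77*x^6/45 - 181*x^5/120 + 4*x^4/3 - 7*x^3/6 + x^2 - x + 1

Write 1/(1+u) = 1 - u + u^2 - u^3 + ... and substitute the series for u.
p(0) = 1
p′(0) = -1
p′′(0) = 2
p′′′(0) = -7
p^(4)(0) = 32
p^(5)(0) = -181
p^(6)(0) = 1232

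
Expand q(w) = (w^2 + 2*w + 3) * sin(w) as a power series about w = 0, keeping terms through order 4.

Distribute the polynomial across the series and collect like powers.
q(0) = 0
q′(0) = 3
q′′(0) = 4
q′′′(0) = 3
q^(4)(0) = -8

-w^4/3 + w^3/2 + 2*w^2 + 3*w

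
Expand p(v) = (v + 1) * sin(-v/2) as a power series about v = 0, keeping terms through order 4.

Multiply each power in the prefactor through the base expansion.
[v^0] = 0;  [v^1] = -1/2;  [v^2] = -1/2;  [v^3] = 1/48;  [v^4] = 1/48.

v^4/48 + v^3/48 - v^2/2 - v/2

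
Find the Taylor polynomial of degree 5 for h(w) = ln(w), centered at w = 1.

(w - 1)^5/5 - (w - 1)^4/4 + (w - 1)^3/3 - (w - 1)^2/2 + (w - 1)

[(w - 1)^0] = 0;  [(w - 1)^1] = 1;  [(w - 1)^2] = -1/2;  [(w - 1)^3] = 1/3;  [(w - 1)^4] = -1/4;  [(w - 1)^5] = 1/5.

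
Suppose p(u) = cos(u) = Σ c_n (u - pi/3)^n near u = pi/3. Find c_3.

sqrt(3)/12

p(pi/3) = 1/2
p′(pi/3) = -sqrt(3)/2
p′′(pi/3) = -1/2
p′′′(pi/3) = sqrt(3)/2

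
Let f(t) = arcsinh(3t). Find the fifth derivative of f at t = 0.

From the series, [t^5] f = 729/40; multiply by 5! = 120 to get 2187.

2187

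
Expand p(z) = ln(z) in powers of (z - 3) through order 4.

-(z - 3)^4/324 + (z - 3)^3/81 - (z - 3)^2/18 + (z - 3)/3 + ln(3)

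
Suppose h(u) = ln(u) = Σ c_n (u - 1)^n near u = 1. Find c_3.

Apply the Taylor formula c_k = f^(k)(a)/k!.
[(u - 1)^0] = 0;  [(u - 1)^1] = 1;  [(u - 1)^2] = -1/2;  [(u - 1)^3] = 1/3.

1/3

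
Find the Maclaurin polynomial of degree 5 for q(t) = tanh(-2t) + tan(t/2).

Add the two expansions coefficient-wise.
q(0) = 0
q′(0) = -3/2
q′′(0) = 0
q′′′(0) = 65/4
q^(4)(0) = 0
q^(5)(0) = -1023/2

-341*t^5/80 + 65*t^3/24 - 3*t/2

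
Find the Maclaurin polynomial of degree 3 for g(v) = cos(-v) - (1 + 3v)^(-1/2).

Combine the two series term by term.
g(0) = 0
g′(0) = 3/2
g′′(0) = -31/4
g′′′(0) = 405/8
The Taylor polynomial is Σ g^(k)(0)/k! · v^k.

135*v^3/16 - 31*v^2/8 + 3*v/2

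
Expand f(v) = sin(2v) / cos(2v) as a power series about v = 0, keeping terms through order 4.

Invert the denominator's series and multiply.
[v^0] = 0;  [v^1] = 2;  [v^2] = 0;  [v^3] = 8/3;  [v^4] = 0.

8*v^3/3 + 2*v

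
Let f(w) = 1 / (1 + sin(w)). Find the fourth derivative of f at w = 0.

16

Expand as Σ (-1)^k u^k with u equal to the inner function's series.
The coefficient of w^4 in the expansion is 2/3, so f^(4)(0) = 4! * (2/3) = 16.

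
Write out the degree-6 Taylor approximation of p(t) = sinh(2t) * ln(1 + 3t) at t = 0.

Take the Cauchy product of the two expansions.
p(0) = 0
p′(0) = 0
p′′(0) = 12
p′′′(0) = -54
p^(4)(0) = 528
p^(5)(0) = -5580
p^(6)(0) = 79200

110*t^6 - 93*t^5/2 + 22*t^4 - 9*t^3 + 6*t^2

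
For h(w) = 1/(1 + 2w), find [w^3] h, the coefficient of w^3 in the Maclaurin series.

Compute the successive derivatives at the expansion point and divide by k!.

-8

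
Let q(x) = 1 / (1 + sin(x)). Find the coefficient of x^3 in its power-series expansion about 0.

-5/6

Write 1/(1+u) = 1 - u + u^2 - u^3 + ... and substitute the series for u.
[x^0] = 1;  [x^1] = -1;  [x^2] = 1;  [x^3] = -5/6.
So c_3 = q′′′(0)/3! = -5/6.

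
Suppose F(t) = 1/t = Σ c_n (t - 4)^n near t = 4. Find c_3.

Differentiate repeatedly and evaluate at the center.
[(t - 4)^0] = 1/4;  [(t - 4)^1] = -1/16;  [(t - 4)^2] = 1/64;  [(t - 4)^3] = -1/256.

-1/256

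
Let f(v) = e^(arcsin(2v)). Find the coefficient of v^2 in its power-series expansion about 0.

Let u equal the inner series; expand the outer function in u and truncate.
So c_2 = f′′(0)/2! = 2.

2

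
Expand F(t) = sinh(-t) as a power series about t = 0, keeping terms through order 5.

Differentiate repeatedly and evaluate at the center.
[t^0] = 0;  [t^1] = -1;  [t^2] = 0;  [t^3] = -1/6;  [t^4] = 0;  [t^5] = -1/120.

-t^5/120 - t^3/6 - t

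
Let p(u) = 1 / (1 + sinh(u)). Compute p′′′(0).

-7

Use the geometric series for the reciprocal, then substitute.
From the series, [u^3] p = -7/6; multiply by 3! = 6 to get -7.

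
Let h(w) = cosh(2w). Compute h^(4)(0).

From the series, [w^4] h = 2/3; multiply by 4! = 24 to get 16.

16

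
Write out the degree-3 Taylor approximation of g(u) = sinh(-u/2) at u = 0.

[u^0] = 0;  [u^1] = -1/2;  [u^2] = 0;  [u^3] = -1/48.

-u^3/48 - u/2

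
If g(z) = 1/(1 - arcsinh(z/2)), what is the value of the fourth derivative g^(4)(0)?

1

Substitute the inner expansion into the outer series and collect powers.
The coefficient of z^4 in the expansion is 1/24, so g^(4)(0) = 4! * (1/24) = 1.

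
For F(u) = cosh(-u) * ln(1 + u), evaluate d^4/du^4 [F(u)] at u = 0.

Multiply the two series term by term and collect like powers.
From the series, [u^4] F = -1/2; multiply by 4! = 24 to get -12.

-12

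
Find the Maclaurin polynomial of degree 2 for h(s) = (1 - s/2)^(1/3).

-s^2/36 - s/6 + 1

Differentiate repeatedly and evaluate at the center.
h(0) = 1
h′(0) = -1/6
h′′(0) = -1/18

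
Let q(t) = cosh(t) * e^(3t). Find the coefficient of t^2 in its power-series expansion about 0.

5

Multiply the two series term by term and collect like powers.
q(0) = 1
q′(0) = 3
q′′(0) = 10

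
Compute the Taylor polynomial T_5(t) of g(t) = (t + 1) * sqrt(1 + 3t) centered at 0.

891*t^5/256 - 189*t^4/128 + 9*t^3/16 + 3*t^2/8 + 5*t/2 + 1

Shift and add copies of the series according to the polynomial's terms.
[t^0] = 1;  [t^1] = 5/2;  [t^2] = 3/8;  [t^3] = 9/16;  [t^4] = -189/128;  [t^5] = 891/256.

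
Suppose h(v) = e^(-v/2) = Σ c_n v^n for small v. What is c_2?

1/8

Compute the successive derivatives at the expansion point and divide by k!.
h(0) = 1
h′(0) = -1/2
h′′(0) = 1/4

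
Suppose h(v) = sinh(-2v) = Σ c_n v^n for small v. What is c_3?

-4/3

h(0) = 0
h′(0) = -2
h′′(0) = 0
h′′′(0) = -8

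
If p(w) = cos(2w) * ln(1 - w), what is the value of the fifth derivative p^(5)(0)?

-24

Take the Cauchy product of the two expansions.
The coefficient of w^5 in the expansion is -1/5, so p^(5)(0) = 5! * (-1/5) = -24.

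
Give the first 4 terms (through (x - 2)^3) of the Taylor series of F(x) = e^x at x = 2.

(x - 2)^3*e^(2)/6 + (x - 2)^2*e^(2)/2 + (x - 2)*e^(2) + e^(2)

F(2) = e^(2)
F′(2) = e^(2)
F′′(2) = e^(2)
F′′′(2) = e^(2)
Dividing each by k! gives the coefficients c_0, ..., c_3.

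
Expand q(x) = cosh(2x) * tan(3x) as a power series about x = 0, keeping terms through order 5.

262*x^5/5 + 15*x^3 + 3*x

Multiply the two series term by term and collect like powers.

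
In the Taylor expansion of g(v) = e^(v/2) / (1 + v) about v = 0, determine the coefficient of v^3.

-29/48

Write out both Maclaurin series and multiply, keeping only the needed powers.
[v^0] = 1;  [v^1] = -1/2;  [v^2] = 5/8;  [v^3] = -29/48.
So c_3 = g′′′(0)/3! = -29/48.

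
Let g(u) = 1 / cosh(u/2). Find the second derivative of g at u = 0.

-1/4

Divide the numerator series by the denominator series (power-series long division).
From the series, [u^2] g = -1/8; multiply by 2! = 2 to get -1/4.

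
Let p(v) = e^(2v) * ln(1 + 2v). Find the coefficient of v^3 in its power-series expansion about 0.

8/3

Expand each factor separately, then convolve coefficients.
So c_3 = p′′′(0)/3! = 8/3.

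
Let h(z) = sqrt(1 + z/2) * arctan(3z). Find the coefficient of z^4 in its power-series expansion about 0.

Expand each factor separately, then convolve coefficients.
So c_4 = h^(4)(0)/4! = -285/128.

-285/128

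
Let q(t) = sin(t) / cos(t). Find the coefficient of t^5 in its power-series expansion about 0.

Invert the denominator's series and multiply.
q(0) = 0
q′(0) = 1
q′′(0) = 0
q′′′(0) = 2
q^(4)(0) = 0
q^(5)(0) = 16
Then c_k = q^(k)(0)/k! gives each Taylor coefficient.

2/15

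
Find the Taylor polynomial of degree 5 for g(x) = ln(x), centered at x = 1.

[(x - 1)^0] = 0;  [(x - 1)^1] = 1;  [(x - 1)^2] = -1/2;  [(x - 1)^3] = 1/3;  [(x - 1)^4] = -1/4;  [(x - 1)^5] = 1/5.

(x - 1)^5/5 - (x - 1)^4/4 + (x - 1)^3/3 - (x - 1)^2/2 + (x - 1)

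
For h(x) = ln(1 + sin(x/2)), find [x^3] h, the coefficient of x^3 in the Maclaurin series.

Substitute the inner expansion into the outer series and collect powers.
h(0) = 0
h′(0) = 1/2
h′′(0) = -1/4
h′′′(0) = 1/8

1/48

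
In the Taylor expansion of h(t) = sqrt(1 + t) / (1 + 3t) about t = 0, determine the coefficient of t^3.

Expand each factor separately, then convolve coefficients.
h(0) = 1
h′(0) = -5/2
h′′(0) = 59/4
h′′′(0) = -1059/8
So c_3 = h′′′(0)/3! = -353/16.

-353/16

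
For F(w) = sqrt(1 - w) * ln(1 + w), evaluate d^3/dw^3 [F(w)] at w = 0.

11/4

Expand each factor separately, then convolve coefficients.
The coefficient of w^3 in the expansion is 11/24, so F′′′(0) = 3! * (11/24) = 11/4.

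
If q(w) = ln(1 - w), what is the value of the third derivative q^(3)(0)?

-2

The coefficient of w^3 in the expansion is -1/3, so q′′′(0) = 3! * (-1/3) = -2.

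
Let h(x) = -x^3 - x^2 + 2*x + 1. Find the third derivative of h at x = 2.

-6

The coefficient of (x - 2)^3 in the expansion is -1, so h′′′(2) = 3! * (-1) = -6.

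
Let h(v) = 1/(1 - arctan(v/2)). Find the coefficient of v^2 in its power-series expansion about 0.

Compose series: expand the inner function first, then feed it into the outer expansion.
h(0) = 1
h′(0) = 1/2
h′′(0) = 1/2
So c_2 = h′′(0)/2! = 1/4.

1/4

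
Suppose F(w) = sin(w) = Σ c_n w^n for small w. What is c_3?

-1/6

c_3 = F′′′(0)/3! = -1/6.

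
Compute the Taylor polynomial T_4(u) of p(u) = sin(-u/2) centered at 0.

u^3/48 - u/2

Compute the successive derivatives at the expansion point and divide by k!.
p(0) = 0
p′(0) = -1/2
p′′(0) = 0
p′′′(0) = 1/8
p^(4)(0) = 0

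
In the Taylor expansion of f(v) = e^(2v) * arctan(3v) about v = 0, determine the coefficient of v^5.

Multiply the two series term by term and collect like powers.
f(0) = 0
f′(0) = 3
f′′(0) = 12
f′′′(0) = -18
f^(4)(0) = -336
f^(5)(0) = 3912
So c_5 = f^(5)(0)/5! = 163/5.

163/5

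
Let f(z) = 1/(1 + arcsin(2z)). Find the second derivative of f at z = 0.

8

Compose series: expand the inner function first, then feed it into the outer expansion.
The coefficient of z^2 in the expansion is 4, so f′′(0) = 2! * (4) = 8.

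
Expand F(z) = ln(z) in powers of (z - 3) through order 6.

F(3) = ln(3)
F′(3) = 1/3
F′′(3) = -1/9
F′′′(3) = 2/27
F^(4)(3) = -2/27
F^(5)(3) = 8/81
F^(6)(3) = -40/243
Dividing each by k! gives the coefficients c_0, ..., c_6.

-(z - 3)^6/4374 + (z - 3)^5/1215 - (z - 3)^4/324 + (z - 3)^3/81 - (z - 3)^2/18 + (z - 3)/3 + ln(3)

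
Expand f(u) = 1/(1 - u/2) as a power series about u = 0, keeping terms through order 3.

[u^0] = 1;  [u^1] = 1/2;  [u^2] = 1/4;  [u^3] = 1/8.

u^3/8 + u^2/4 + u/2 + 1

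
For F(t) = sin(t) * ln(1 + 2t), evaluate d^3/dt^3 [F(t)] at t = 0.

-12

Take the Cauchy product of the two expansions.
From the series, [t^3] F = -2; multiply by 3! = 6 to get -12.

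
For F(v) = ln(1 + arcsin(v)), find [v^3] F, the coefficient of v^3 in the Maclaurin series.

1/2

Substitute the inner expansion into the outer series and collect powers.
[v^0] = 0;  [v^1] = 1;  [v^2] = -1/2;  [v^3] = 1/2.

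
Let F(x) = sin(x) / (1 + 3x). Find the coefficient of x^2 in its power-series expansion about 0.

Multiply the two series term by term and collect like powers.
So c_2 = F′′(0)/2! = -3.

-3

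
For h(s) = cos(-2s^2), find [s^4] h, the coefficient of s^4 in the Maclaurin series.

-2

h(0) = 1
h′(0) = 0
h′′(0) = 0
h′′′(0) = 0
h^(4)(0) = -48
So c_4 = h^(4)(0)/4! = -2.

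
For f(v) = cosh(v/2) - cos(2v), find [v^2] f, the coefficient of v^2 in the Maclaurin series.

17/8

Add the two expansions coefficient-wise.
f(0) = 0
f′(0) = 0
f′′(0) = 17/4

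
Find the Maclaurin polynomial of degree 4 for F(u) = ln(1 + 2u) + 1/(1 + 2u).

Combine the two series term by term.
[u^0] = 1;  [u^1] = 0;  [u^2] = 2;  [u^3] = -16/3;  [u^4] = 12.

12*u^4 - 16*u^3/3 + 2*u^2 + 1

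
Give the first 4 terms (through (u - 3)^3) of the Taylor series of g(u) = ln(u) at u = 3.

(u - 3)^3/81 - (u - 3)^2/18 + (u - 3)/3 + ln(3)

Apply the Taylor formula c_k = f^(k)(a)/k!.
g(3) = ln(3)
g′(3) = 1/3
g′′(3) = -1/9
g′′′(3) = 2/27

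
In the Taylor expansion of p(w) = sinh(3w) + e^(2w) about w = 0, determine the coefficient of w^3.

Combine the two series term by term.
p(0) = 1
p′(0) = 5
p′′(0) = 4
p′′′(0) = 35

35/6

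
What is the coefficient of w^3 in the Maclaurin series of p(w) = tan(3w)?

9

[w^0] = 0;  [w^1] = 3;  [w^2] = 0;  [w^3] = 9.
So c_3 = p′′′(0)/3! = 9.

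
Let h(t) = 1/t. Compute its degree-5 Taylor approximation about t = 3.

h(3) = 1/3
h′(3) = -1/9
h′′(3) = 2/27
h′′′(3) = -2/27
h^(4)(3) = 8/81
h^(5)(3) = -40/243
Dividing each by k! gives the coefficients c_0, ..., c_5.

-(t - 3)^5/729 + (t - 3)^4/243 - (t - 3)^3/81 + (t - 3)^2/27 - (t - 3)/9 + 1/3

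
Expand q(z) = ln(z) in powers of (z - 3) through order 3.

(z - 3)^3/81 - (z - 3)^2/18 + (z - 3)/3 + ln(3)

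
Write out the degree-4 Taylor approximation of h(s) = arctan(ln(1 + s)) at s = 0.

s^4/4 - s^2/2 + s

Plug the Maclaurin series of the inner function into that of the outer and collect terms.
[s^0] = 0;  [s^1] = 1;  [s^2] = -1/2;  [s^3] = 0;  [s^4] = 1/4.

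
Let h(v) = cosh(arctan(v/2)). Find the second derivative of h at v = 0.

Let u equal the inner series; expand the outer function in u and truncate.
The coefficient of v^2 in the expansion is 1/8, so h′′(0) = 2! * (1/8) = 1/4.

1/4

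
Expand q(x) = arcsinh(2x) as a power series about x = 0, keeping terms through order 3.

-4*x^3/3 + 2*x

q(0) = 0
q′(0) = 2
q′′(0) = 0
q′′′(0) = -8
Then c_k = q^(k)(0)/k! gives each Taylor coefficient.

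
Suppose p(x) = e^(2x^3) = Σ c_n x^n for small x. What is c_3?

2

Compute the successive derivatives at the expansion point and divide by k!.
p(0) = 1
p′(0) = 0
p′′(0) = 0
p′′′(0) = 12
So c_3 = p′′′(0)/3! = 2.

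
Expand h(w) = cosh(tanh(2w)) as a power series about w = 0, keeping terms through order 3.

2*w^2 + 1

Plug the Maclaurin series of the inner function into that of the outer and collect terms.
h(0) = 1
h′(0) = 0
h′′(0) = 4
h′′′(0) = 0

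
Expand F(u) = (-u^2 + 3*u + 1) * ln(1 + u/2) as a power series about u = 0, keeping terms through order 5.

-79*u^5/960 + 15*u^4/64 - 5*u^3/6 + 11*u^2/8 + u/2

Multiply each power in the prefactor through the base expansion.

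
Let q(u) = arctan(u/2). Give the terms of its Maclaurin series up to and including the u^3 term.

-u^3/24 + u/2

Differentiate repeatedly and evaluate at the center.
q(0) = 0
q′(0) = 1/2
q′′(0) = 0
q′′′(0) = -1/4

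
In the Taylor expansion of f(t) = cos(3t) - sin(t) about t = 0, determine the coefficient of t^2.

-9/2

Combine the two series term by term.
[t^0] = 1;  [t^1] = -1;  [t^2] = -9/2.
So c_2 = f′′(0)/2! = -9/2.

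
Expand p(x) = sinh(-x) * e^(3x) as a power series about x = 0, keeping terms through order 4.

Write out both Maclaurin series and multiply, keeping only the needed powers.
p(0) = 0
p′(0) = -1
p′′(0) = -6
p′′′(0) = -28
p^(4)(0) = -120
Then c_k = p^(k)(0)/k! gives each Taylor coefficient.

-5*x^4 - 14*x^3/3 - 3*x^2 - x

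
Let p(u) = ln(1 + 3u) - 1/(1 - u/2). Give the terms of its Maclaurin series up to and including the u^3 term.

Combine the two series term by term.
p(0) = -1
p′(0) = 5/2
p′′(0) = -19/2
p′′′(0) = 213/4
Then c_k = p^(k)(0)/k! gives each Taylor coefficient.

71*u^3/8 - 19*u^2/4 + 5*u/2 - 1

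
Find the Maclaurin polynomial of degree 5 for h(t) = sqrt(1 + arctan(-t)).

Let u equal the inner series; expand the outer function in u and truncate.
h(0) = 1
h′(0) = -1/2
h′′(0) = -1/4
h′′′(0) = 5/8
h^(4)(0) = 17/16
h^(5)(0) = -249/32

-83*t^5/1280 + 17*t^4/384 + 5*t^3/48 - t^2/8 - t/2 + 1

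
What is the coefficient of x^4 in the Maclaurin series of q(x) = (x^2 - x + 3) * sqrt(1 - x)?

Shift and add copies of the series according to the polynomial's terms.

-23/128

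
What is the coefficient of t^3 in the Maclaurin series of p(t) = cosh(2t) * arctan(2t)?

4/3

Multiply the two series term by term and collect like powers.
p(0) = 0
p′(0) = 2
p′′(0) = 0
p′′′(0) = 8
Dividing each by k! gives the coefficients c_0, ..., c_3.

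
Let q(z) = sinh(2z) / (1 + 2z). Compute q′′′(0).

56

Write out both Maclaurin series and multiply, keeping only the needed powers.
The coefficient of z^3 in the expansion is 28/3, so q′′′(0) = 3! * (28/3) = 56.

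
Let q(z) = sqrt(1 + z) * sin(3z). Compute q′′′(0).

Multiply the two series term by term and collect like powers.
The coefficient of z^3 in the expansion is -39/8, so q′′′(0) = 3! * (-39/8) = -117/4.

-117/4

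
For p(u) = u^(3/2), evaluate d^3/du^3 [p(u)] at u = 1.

-3/8

From the series, [(u - 1)^3] p = -1/16; multiply by 3! = 6 to get -3/8.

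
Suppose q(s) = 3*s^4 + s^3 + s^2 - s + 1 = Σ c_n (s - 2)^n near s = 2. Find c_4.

Apply the Taylor formula c_k = f^(k)(a)/k!.

3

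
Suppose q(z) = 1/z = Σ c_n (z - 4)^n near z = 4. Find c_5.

Differentiate repeatedly and evaluate at the center.
So c_5 = q^(5)(4)/5! = -1/4096.

-1/4096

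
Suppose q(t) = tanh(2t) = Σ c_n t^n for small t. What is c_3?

-8/3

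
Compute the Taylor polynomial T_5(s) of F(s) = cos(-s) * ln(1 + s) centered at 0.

3*s^5/40 - s^3/6 - s^2/2 + s

Write out both Maclaurin series and multiply, keeping only the needed powers.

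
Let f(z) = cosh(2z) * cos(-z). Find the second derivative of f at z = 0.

Take the Cauchy product of the two expansions.
The coefficient of z^2 in the expansion is 3/2, so f′′(0) = 2! * (3/2) = 3.

3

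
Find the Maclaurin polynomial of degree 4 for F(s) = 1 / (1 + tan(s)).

5*s^4/3 - 4*s^3/3 + s^2 - s + 1

Expand as Σ (-1)^k u^k with u equal to the inner function's series.
[s^0] = 1;  [s^1] = -1;  [s^2] = 1;  [s^3] = -4/3;  [s^4] = 5/3.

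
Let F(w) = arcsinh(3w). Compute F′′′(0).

Compute the successive derivatives at the expansion point and divide by k!.
The coefficient of w^3 in the expansion is -9/2, so F′′′(0) = 3! * (-9/2) = -27.

-27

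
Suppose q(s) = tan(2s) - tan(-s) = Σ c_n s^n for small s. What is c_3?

Expand each term separately and add.
q(0) = 0
q′(0) = 3
q′′(0) = 0
q′′′(0) = 18

3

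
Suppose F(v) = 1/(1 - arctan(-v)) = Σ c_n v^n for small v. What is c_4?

1/3

Plug the Maclaurin series of the inner function into that of the outer and collect terms.
So c_4 = F^(4)(0)/4! = 1/3.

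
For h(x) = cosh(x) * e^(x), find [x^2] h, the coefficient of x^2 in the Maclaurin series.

Take the Cauchy product of the two expansions.
So c_2 = h′′(0)/2! = 1.

1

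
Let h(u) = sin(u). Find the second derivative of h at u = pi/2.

-1

Differentiate repeatedly and evaluate at the center.
The coefficient of (u - pi/2)^2 in the expansion is -1/2, so h′′(pi/2) = 2! * (-1/2) = -1.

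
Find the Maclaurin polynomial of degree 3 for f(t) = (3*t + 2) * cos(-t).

-3*t^3/2 - t^2 + 3*t + 2

Multiply each power in the prefactor through the base expansion.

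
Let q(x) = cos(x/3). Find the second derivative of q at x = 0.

-1/9

The coefficient of x^2 in the expansion is -1/18, so q′′(0) = 2! * (-1/18) = -1/9.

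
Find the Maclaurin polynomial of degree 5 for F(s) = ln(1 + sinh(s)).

Let u equal the inner series; expand the outer function in u and truncate.
[s^0] = 0;  [s^1] = 1;  [s^2] = -1/2;  [s^3] = 1/2;  [s^4] = -5/12;  [s^5] = 3/8.

3*s^5/8 - 5*s^4/12 + s^3/2 - s^2/2 + s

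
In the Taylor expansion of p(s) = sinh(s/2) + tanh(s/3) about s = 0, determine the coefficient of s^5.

151/186624

Combine the two series term by term.
p(0) = 0
p′(0) = 5/6
p′′(0) = 0
p′′′(0) = 11/216
p^(4)(0) = 0
p^(5)(0) = 755/7776
Dividing each by k! gives the coefficients c_0, ..., c_5.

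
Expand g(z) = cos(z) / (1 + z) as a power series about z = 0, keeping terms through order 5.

-13*z^5/24 + 13*z^4/24 - z^3/2 + z^2/2 - z + 1

Take the Cauchy product of the two expansions.
g(0) = 1
g′(0) = -1
g′′(0) = 1
g′′′(0) = -3
g^(4)(0) = 13
g^(5)(0) = -65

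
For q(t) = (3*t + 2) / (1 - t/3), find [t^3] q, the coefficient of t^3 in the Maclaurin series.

11/27

Shift and add copies of the series according to the polynomial's terms.
q(0) = 2
q′(0) = 11/3
q′′(0) = 22/9
q′′′(0) = 22/9
Dividing each by k! gives the coefficients c_0, ..., c_3.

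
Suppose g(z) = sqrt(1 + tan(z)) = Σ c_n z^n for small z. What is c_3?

Let u equal the inner series; expand the outer function in u and truncate.
g(0) = 1
g′(0) = 1/2
g′′(0) = -1/4
g′′′(0) = 11/8
The Taylor polynomial is Σ g^(k)(0)/k! · z^k.

11/48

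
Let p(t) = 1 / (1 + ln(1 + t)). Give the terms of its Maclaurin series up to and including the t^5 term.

-347*t^5/60 + 11*t^4/3 - 7*t^3/3 + 3*t^2/2 - t + 1

Use the geometric series for the reciprocal, then substitute.
p(0) = 1
p′(0) = -1
p′′(0) = 3
p′′′(0) = -14
p^(4)(0) = 88
p^(5)(0) = -694
Then c_k = p^(k)(0)/k! gives each Taylor coefficient.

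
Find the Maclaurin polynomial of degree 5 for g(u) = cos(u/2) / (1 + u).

-337*u^5/384 + 337*u^4/384 - 7*u^3/8 + 7*u^2/8 - u + 1

Expand each factor separately, then convolve coefficients.
g(0) = 1
g′(0) = -1
g′′(0) = 7/4
g′′′(0) = -21/4
g^(4)(0) = 337/16
g^(5)(0) = -1685/16
Then c_k = g^(k)(0)/k! gives each Taylor coefficient.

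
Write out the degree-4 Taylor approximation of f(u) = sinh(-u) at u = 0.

-u^3/6 - u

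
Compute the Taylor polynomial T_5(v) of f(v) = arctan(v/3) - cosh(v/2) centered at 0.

Add the two expansions coefficient-wise.

v^5/1215 - v^4/384 - v^3/81 - v^2/8 + v/3 - 1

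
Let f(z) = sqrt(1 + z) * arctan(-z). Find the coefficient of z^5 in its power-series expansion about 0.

-389/1920

Expand each factor separately, then convolve coefficients.
f(0) = 0
f′(0) = -1
f′′(0) = -1
f′′′(0) = 11/4
f^(4)(0) = 5/2
f^(5)(0) = -389/16
Then c_k = f^(k)(0)/k! gives each Taylor coefficient.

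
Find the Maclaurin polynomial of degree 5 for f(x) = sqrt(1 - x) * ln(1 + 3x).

36969*x^5/640 - 195*x^4/8 + 87*x^3/8 - 6*x^2 + 3*x

Take the Cauchy product of the two expansions.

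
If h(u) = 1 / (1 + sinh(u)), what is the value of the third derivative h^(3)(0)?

Write 1/(1+u) = 1 - u + u^2 - u^3 + ... and substitute the series for u.
From the series, [u^3] h = -7/6; multiply by 3! = 6 to get -7.

-7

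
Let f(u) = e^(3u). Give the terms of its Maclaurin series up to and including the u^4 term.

[u^0] = 1;  [u^1] = 3;  [u^2] = 9/2;  [u^3] = 9/2;  [u^4] = 27/8.

27*u^4/8 + 9*u^3/2 + 9*u^2/2 + 3*u + 1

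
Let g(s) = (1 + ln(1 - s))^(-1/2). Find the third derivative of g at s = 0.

Substitute the inner expansion into the outer series and collect powers.
From the series, [s^3] g = 41/48; multiply by 3! = 6 to get 41/8.

41/8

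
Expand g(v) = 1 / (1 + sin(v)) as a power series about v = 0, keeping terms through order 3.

Write 1/(1+u) = 1 - u + u^2 - u^3 + ... and substitute the series for u.
g(0) = 1
g′(0) = -1
g′′(0) = 2
g′′′(0) = -5
Then c_k = g^(k)(0)/k! gives each Taylor coefficient.

-5*v^3/6 + v^2 - v + 1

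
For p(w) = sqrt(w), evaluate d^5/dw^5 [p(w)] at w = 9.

From the series, [(w - 9)^5] p = 7/5038848; multiply by 5! = 120 to get 35/209952.

35/209952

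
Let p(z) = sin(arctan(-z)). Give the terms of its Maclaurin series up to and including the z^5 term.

-3*z^5/8 + z^3/2 - z

Let u equal the inner series; expand the outer function in u and truncate.
p(0) = 0
p′(0) = -1
p′′(0) = 0
p′′′(0) = 3
p^(4)(0) = 0
p^(5)(0) = -45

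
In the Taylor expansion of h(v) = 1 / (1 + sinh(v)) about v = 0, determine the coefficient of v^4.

Expand as Σ (-1)^k u^k with u equal to the inner function's series.
[v^0] = 1;  [v^1] = -1;  [v^2] = 1;  [v^3] = -7/6;  [v^4] = 4/3.

4/3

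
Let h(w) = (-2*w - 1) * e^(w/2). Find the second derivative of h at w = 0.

Distribute the polynomial across the series and collect like powers.
The coefficient of w^2 in the expansion is -9/8, so h′′(0) = 2! * (-9/8) = -9/4.

-9/4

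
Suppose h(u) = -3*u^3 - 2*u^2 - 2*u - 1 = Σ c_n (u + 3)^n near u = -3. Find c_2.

[(u + 3)^0] = 68;  [(u + 3)^1] = -71;  [(u + 3)^2] = 25.
So c_2 = h′′(-3)/2! = 25.

25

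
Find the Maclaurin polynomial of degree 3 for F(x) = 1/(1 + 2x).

-8*x^3 + 4*x^2 - 2*x + 1

F(0) = 1
F′(0) = -2
F′′(0) = 8
F′′′(0) = -48
Then c_k = F^(k)(0)/k! gives each Taylor coefficient.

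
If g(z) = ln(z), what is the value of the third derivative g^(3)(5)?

From the series, [(z - 5)^3] g = 1/375; multiply by 3! = 6 to get 2/125.

2/125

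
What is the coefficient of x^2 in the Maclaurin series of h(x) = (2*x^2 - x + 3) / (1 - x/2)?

Shift and add copies of the series according to the polynomial's terms.
[x^0] = 3;  [x^1] = 1/2;  [x^2] = 9/4.

9/4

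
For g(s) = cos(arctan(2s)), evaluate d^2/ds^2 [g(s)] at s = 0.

Substitute the inner expansion into the outer series and collect powers.
The coefficient of s^2 in the expansion is -2, so g′′(0) = 2! * (-2) = -4.

-4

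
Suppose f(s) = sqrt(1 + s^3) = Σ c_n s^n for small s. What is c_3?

Apply the Taylor formula c_k = f^(k)(a)/k!.
f(0) = 1
f′(0) = 0
f′′(0) = 0
f′′′(0) = 3
So c_3 = f′′′(0)/3! = 1/2.

1/2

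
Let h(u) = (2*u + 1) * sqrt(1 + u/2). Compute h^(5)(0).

Distribute the polynomial across the series and collect like powers.
The coefficient of u^5 in the expansion is -33/8192, so h^(5)(0) = 5! * (-33/8192) = -495/1024.

-495/1024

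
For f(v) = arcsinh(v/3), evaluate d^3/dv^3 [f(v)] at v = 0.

-1/27

Differentiate repeatedly and evaluate at the center.
The coefficient of v^3 in the expansion is -1/162, so f′′′(0) = 3! * (-1/162) = -1/27.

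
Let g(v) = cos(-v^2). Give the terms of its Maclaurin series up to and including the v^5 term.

Differentiate repeatedly and evaluate at the center.
g(0) = 1
g′(0) = 0
g′′(0) = 0
g′′′(0) = 0
g^(4)(0) = -12
g^(5)(0) = 0
The Taylor polynomial is Σ g^(k)(0)/k! · v^k.

1 - v^4/2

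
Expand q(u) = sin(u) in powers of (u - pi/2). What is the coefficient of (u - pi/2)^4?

1/24

Compute the successive derivatives at the expansion point and divide by k!.
q(pi/2) = 1
q′(pi/2) = 0
q′′(pi/2) = -1
q′′′(pi/2) = 0
q^(4)(pi/2) = 1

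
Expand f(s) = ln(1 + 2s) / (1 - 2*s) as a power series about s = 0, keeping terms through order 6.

592*s^6/15 + 376*s^5/15 + 28*s^4/3 + 20*s^3/3 + 2*s^2 + 2*s

Multiply the numerator's expansion by the denominator's geometric series.
[s^0] = 0;  [s^1] = 2;  [s^2] = 2;  [s^3] = 20/3;  [s^4] = 28/3;  [s^5] = 376/15;  [s^6] = 592/15.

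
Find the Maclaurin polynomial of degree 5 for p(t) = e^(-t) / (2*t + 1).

-6331*t^5/120 + 211*t^4/8 - 79*t^3/6 + 13*t^2/2 - 3*t + 1

Use 1/(1 - r) = Σ r^k on the denominator, then take the Cauchy product.
p(0) = 1
p′(0) = -3
p′′(0) = 13
p′′′(0) = -79
p^(4)(0) = 633
p^(5)(0) = -6331
The Taylor polynomial is Σ p^(k)(0)/k! · t^k.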